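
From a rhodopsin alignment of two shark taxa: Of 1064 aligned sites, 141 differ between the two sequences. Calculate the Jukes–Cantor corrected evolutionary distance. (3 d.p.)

0.146

p = 141/1064 ≈ 0.132519.
d = −(3/4) ln(1 − 4p/3) = −0.75 ln(1 − 0.176692) = −0.75 ln(0.823308)
  = −0.75 × (-0.194425) = 0.145819 substitutions/site.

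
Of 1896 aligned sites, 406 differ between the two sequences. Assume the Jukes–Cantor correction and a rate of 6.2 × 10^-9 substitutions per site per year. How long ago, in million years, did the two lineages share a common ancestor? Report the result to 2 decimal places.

20.33

p = 406/1896 ≈ 0.214135.
d = −(3/4) ln(1 − 4p/3) = −0.75 ln(1 − 0.285513) = −0.75 ln(0.714487)
  = −0.75 × (-0.336190) = 0.252143 substitutions/site.
Under a molecular clock d = 2μt, so t = d/(2μ) = 0.252143 / (2 × 6.2 × 10^-9) = 20.33 million years.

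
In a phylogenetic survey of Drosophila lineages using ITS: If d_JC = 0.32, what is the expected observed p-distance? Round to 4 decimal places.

p = (3/4)(1 − e^(−4d/3)) = 0.75 × (1 − e^(-0.426667)) = 0.75 × (1 − 0.652681) = 0.260489.

0.2605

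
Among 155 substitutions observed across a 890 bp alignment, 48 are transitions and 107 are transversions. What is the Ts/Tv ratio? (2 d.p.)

0.45

R = 48/107 = 0.448598… ≈ 0.45 (to 2 d.p.).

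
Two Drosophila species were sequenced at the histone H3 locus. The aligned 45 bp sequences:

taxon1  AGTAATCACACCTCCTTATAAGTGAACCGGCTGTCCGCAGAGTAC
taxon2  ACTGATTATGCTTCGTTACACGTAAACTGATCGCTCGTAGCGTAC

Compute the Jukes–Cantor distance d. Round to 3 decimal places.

0.572

The sequences differ at 18 of 45 sites, so p = 18/45 = 0.4.
d = −(3/4) ln(1 − 4p/3) = −0.75 ln(1 − 0.533333) = −0.75 ln(0.466667)
  = −0.75 × (-0.762139) = 0.571604 substitutions/site.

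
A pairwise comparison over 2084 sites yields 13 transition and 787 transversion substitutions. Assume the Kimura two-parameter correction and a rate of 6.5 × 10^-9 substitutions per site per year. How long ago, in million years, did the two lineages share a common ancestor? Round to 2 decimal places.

46.09

P = 13/2084 ≈ 0.006238 and Q = 787/2084 ≈ 0.377639.
Under the Kimura two-parameter model, d = −½ ln(1 − 2P − Q) − ¼ ln(1 − 2Q).
1 − 2P − Q = 0.609885, giving −½ ln(0.609885) = 0.247242.
1 − 2Q = 0.244722, giving −¼ ln(0.244722) = 0.351908.
d = 0.247242 + 0.351908 = 0.599150.
Under a molecular clock d = 2μt, so t = d/(2μ) = 0.599150 / (2 × 6.5 × 10^-9) = 46.09 million years.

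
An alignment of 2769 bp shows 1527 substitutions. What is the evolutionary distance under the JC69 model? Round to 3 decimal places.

0.997

p = 1527/2769 ≈ 0.551463.
d = −(3/4) ln(1 − 4p/3) = −0.75 ln(1 − 0.735284) = −0.75 ln(0.264716)
  = −0.75 × (-1.329098) = 0.996824 substitutions/site.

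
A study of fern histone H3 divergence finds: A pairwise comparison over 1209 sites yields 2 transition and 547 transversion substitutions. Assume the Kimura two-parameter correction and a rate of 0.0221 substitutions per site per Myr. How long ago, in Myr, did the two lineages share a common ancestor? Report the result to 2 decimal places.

20.19

P = 2/1209 ≈ 0.001654 and Q = 547/1209 ≈ 0.45244.
Under the Kimura two-parameter model, d = −½ ln(1 − 2P − Q) − ¼ ln(1 − 2Q).
1 − 2P − Q = 0.544252, giving −½ ln(0.544252) = 0.304171.
1 − 2Q = 0.09512, giving −¼ ln(0.09512) = 0.588154.
d = 0.304171 + 0.588154 = 0.892325.
Under a molecular clock d = 2μt, so t = d/(2μ) = 0.892325 / (2 × 0.0221) = 20.19 Myr.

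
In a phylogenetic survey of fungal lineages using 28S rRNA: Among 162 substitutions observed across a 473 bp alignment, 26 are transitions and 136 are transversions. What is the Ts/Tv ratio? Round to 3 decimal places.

0.191

R = 26/136 = 0.191176… ≈ 0.191 (to 3 d.p.).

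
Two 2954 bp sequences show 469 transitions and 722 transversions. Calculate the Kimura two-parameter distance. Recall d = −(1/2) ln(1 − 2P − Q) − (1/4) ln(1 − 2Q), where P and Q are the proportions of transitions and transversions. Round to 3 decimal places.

P = 469/2954 ≈ 0.158768 and Q = 722/2954 ≈ 0.244414.
Under the Kimura two-parameter model, d = −½ ln(1 − 2P − Q) − ¼ ln(1 − 2Q).
1 − 2P − Q = 0.43805, giving −½ ln(0.43805) = 0.412711.
1 − 2Q = 0.511172, giving −¼ ln(0.511172) = 0.167762.
d = 0.412711 + 0.167762 = 0.580473.

0.580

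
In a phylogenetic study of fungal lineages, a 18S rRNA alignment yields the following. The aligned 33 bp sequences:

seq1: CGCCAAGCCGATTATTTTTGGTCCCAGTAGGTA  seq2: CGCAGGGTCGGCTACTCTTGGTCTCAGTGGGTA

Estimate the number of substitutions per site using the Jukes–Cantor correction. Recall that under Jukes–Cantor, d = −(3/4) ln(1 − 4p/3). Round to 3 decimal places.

0.388

The sequences differ at 10 of 33 sites (4, 5, 6, 8, 11, 12, 15, 17, 24, 29), so p = 10/33 ≈ 0.30303.
d = −(3/4) ln(1 − 4p/3) = −0.75 ln(1 − 0.40404) = −0.75 ln(0.59596)
  = −0.75 × (-0.517582) = 0.388187 substitutions/site.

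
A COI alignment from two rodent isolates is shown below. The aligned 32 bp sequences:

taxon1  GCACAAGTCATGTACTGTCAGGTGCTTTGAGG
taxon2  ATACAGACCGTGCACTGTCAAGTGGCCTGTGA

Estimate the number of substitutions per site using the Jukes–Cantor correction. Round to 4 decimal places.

The sequences differ at 13 of 32 sites, so p = 13/32 = 0.40625.
d = −(3/4) ln(1 − 4p/3) = −0.75 ln(1 − 0.541667) = −0.75 ln(0.458333)
  = −0.75 × (-0.780159) = 0.585119 substitutions/site.

0.5851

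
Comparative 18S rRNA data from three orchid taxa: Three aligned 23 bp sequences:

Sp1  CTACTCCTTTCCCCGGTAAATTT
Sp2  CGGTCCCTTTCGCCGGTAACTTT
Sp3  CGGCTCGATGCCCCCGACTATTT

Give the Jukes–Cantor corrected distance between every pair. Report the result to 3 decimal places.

d(Sp1,Sp2) = 0.321, d(Sp1,Sp3) = 0.553, d(Sp2,Sp3) = 0.761

Sp1–Sp2: 6/23 sites differ → p ≈ 0.26087, d = −0.75 ln(1 − 0.347827) = 0.320584 ≈ 0.321.
Sp1–Sp3: 9/23 sites differ → p ≈ 0.391304, d = −0.75 ln(1 − 0.521739) = 0.553199 ≈ 0.553.
Sp2–Sp3: 11/23 sites differ → p ≈ 0.478261, d = −0.75 ln(1 − 0.637681) = 0.761423 ≈ 0.761.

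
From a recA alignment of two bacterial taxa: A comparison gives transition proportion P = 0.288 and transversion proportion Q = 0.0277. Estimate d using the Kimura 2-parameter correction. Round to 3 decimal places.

0.477

Under the Kimura two-parameter model, d = −½ ln(1 − 2P − Q) − ¼ ln(1 − 2Q).
1 − 2P − Q = 0.3963, giving −½ ln(0.3963) = 0.462792.
1 − 2Q = 0.9446, giving −¼ ln(0.9446) = 0.014248.
d = 0.462792 + 0.014248 = 0.477040.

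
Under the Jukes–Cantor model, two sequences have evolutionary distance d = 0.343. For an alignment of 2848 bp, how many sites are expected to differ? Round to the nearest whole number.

Invert JC69: p = (3/4)(1 − e^(−4d/3)) = 0.75 × (1 − e^(-0.457333)) = 0.75 × (1 − 0.632970) = 0.275273.
Expected differing sites = pL ≈ 0.275273 × 2848 = 783.977504 ≈ 784.

784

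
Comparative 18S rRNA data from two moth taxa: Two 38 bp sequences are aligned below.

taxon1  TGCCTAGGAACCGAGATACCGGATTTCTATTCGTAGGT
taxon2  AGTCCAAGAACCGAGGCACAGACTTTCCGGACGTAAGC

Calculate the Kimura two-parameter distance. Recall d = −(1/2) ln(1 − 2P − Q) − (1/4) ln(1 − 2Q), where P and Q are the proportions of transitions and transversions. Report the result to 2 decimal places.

0.61

Of 38 sites, 10 differences are transitions and 5 are transversions, so P = 10/38 ≈ 0.263158 and Q = 5/38 ≈ 0.131579.
Under the Kimura two-parameter model, d = −½ ln(1 − 2P − Q) − ¼ ln(1 − 2Q).
1 − 2P − Q = 0.342105, giving −½ ln(0.342105) = 0.536319.
1 − 2Q = 0.736842, giving −¼ ln(0.736842) = 0.076345.
d = 0.536319 + 0.076345 = 0.612664.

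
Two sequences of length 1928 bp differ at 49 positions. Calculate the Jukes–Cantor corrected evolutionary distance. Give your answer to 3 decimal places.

p = 49/1928 ≈ 0.025415.
d = −(3/4) ln(1 − 4p/3) = −0.75 ln(1 − 0.033887) = −0.75 ln(0.966113)
  = −0.75 × (-0.034474) = 0.025856 substitutions/site.

0.026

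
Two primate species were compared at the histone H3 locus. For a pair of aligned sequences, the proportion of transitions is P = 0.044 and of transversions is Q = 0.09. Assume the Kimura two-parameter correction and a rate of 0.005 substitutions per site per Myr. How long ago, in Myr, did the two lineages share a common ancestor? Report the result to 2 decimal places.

14.76

Under the Kimura two-parameter model, d = −½ ln(1 − 2P − Q) − ¼ ln(1 − 2Q).
1 − 2P − Q = 0.822, giving −½ ln(0.822) = 0.098007.
1 − 2Q = 0.82, giving −¼ ln(0.82) = 0.049613.
d = 0.098007 + 0.049613 = 0.147620.
Under a molecular clock d = 2μt, so t = d/(2μ) = 0.147620 / (2 × 0.005) = 14.76 Myr.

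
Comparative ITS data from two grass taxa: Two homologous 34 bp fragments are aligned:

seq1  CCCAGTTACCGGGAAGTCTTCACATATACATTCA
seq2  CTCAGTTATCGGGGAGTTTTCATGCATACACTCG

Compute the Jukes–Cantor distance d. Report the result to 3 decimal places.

0.326

The sequences differ at 9 of 34 sites (2, 9, 14, 18, 23, 24, 25, 31, 34), so p = 9/34 ≈ 0.264706.
d = −(3/4) ln(1 − 4p/3) = −0.75 ln(1 − 0.352941) = −0.75 ln(0.647059)
  = −0.75 × (-0.435318) = 0.326489 substitutions/site.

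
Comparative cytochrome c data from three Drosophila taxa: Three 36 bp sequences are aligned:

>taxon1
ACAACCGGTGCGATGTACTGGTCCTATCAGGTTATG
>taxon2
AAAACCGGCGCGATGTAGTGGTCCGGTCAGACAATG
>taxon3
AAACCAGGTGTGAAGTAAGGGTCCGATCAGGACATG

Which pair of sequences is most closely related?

taxon1–taxon2: 8/36 differ, p = 0.222, d = 0.264.
taxon1–taxon3: 10/36 differ, p = 0.278, d = 0.347.
taxon2–taxon3: 11/36 differ, p = 0.306, d = 0.392.
The smallest distance is between taxon1 and taxon2.

taxon1 and taxon2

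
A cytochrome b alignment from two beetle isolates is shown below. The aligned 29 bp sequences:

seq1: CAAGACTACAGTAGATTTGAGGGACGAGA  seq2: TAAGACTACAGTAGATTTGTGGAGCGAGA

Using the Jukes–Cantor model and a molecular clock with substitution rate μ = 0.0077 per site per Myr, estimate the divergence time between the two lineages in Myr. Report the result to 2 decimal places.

9.90

The sequences differ at 4 of 29 sites (1, 20, 23, 24), so p = 4/29 ≈ 0.137931.
d = −(3/4) ln(1 − 4p/3) = −0.75 ln(1 − 0.183908) = −0.75 ln(0.816092)
  = −0.75 × (-0.203228) = 0.152421 substitutions/site.
Under a molecular clock d = 2μt, so t = d/(2μ) = 0.152421 / (2 × 0.0077) = 9.90 Myr.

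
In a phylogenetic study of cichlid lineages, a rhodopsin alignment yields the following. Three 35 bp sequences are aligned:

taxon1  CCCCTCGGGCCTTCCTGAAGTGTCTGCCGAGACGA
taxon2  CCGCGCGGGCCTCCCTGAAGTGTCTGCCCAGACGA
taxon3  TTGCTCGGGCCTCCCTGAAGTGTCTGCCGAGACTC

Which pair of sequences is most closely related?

taxon1 and taxon2

taxon1–taxon2: 4/35 differ, p = 0.114, d = 0.124.
taxon1–taxon3: 6/35 differ, p = 0.171, d = 0.195.
taxon2–taxon3: 6/35 differ, p = 0.171, d = 0.195.
The smallest distance is between taxon1 and taxon2.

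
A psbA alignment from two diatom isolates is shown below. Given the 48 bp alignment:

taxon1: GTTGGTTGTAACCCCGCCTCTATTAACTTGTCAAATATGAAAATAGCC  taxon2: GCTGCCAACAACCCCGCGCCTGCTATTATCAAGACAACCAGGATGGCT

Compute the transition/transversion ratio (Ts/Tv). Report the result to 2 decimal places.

1.27

Transitions are A↔G and C↔T; transversions are all other mismatches.
Transitions: 14. Transversions: 11.
R = 14/11 = 1.272727… ≈ 1.27 (to 2 d.p.).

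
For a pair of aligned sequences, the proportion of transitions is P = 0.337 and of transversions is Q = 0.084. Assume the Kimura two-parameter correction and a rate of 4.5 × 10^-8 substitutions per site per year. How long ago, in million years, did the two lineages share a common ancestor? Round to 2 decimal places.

8.39

Under the Kimura two-parameter model, d = −½ ln(1 − 2P − Q) − ¼ ln(1 − 2Q).
1 − 2P − Q = 0.242, giving −½ ln(0.242) = 0.709409.
1 − 2Q = 0.832, giving −¼ ln(0.832) = 0.045981.
d = 0.709409 + 0.045981 = 0.755390.
Under a molecular clock d = 2μt, so t = d/(2μ) = 0.755390 / (2 × 4.5 × 10^-8) = 8.39 million years.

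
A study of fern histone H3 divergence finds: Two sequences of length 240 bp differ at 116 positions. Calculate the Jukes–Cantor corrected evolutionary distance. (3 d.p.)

p = 116/240 ≈ 0.483333.
d = −(3/4) ln(1 − 4p/3) = −0.75 ln(1 − 0.644444) = −0.75 ln(0.355556)
  = −0.75 × (-1.034073) = 0.775555 substitutions/site.

0.776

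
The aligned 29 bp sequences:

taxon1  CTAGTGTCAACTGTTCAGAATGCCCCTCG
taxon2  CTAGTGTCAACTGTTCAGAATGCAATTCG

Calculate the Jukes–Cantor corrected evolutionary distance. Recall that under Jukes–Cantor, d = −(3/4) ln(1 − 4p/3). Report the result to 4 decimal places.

The sequences differ at 3 of 29 sites (24, 25, 26), so p = 3/29 ≈ 0.103448.
d = −(3/4) ln(1 − 4p/3) = −0.75 ln(1 − 0.137931) = −0.75 ln(0.862069)
  = −0.75 × (-0.148420) = 0.111315 substitutions/site.

0.1113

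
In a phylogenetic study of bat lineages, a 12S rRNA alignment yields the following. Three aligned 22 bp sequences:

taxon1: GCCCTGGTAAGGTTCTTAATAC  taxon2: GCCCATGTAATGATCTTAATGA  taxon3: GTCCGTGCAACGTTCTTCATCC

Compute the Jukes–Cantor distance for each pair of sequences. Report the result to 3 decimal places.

d(taxon1,taxon2) = 0.339, d(taxon1,taxon3) = 0.414, d(taxon2,taxon3) = 0.497

taxon1–taxon2: 6/22 sites differ → p ≈ 0.272727, d = −0.75 ln(1 − 0.363636) = 0.338988 ≈ 0.339.
taxon1–taxon3: 7/22 sites differ → p ≈ 0.318182, d = −0.75 ln(1 − 0.424243) = 0.414052 ≈ 0.414.
taxon2–taxon3: 8/22 sites differ → p ≈ 0.363636, d = −0.75 ln(1 − 0.484848) = 0.497470 ≈ 0.497.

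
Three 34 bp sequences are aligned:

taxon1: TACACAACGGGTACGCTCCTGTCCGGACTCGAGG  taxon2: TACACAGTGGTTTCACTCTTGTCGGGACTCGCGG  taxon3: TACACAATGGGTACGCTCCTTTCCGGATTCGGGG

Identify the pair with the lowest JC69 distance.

taxon1–taxon2: 8/34 differ, p = 0.235, d = 0.282.
taxon1–taxon3: 4/34 differ, p = 0.118, d = 0.128.
taxon2–taxon3: 9/34 differ, p = 0.265, d = 0.326.
The smallest distance is between taxon1 and taxon3.

taxon1 and taxon3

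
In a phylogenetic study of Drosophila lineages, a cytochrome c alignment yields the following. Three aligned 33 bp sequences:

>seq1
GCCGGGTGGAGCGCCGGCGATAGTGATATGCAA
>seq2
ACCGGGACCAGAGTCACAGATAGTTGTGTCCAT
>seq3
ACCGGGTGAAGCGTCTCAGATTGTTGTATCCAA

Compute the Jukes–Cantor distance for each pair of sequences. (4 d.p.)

d(seq1,seq2) = 0.6254, d(seq1,seq3) = 0.3882, d(seq2,seq3) = 0.2928

seq1–seq2: 14/33 sites differ → p ≈ 0.424242, d = −0.75 ln(1 − 0.565656) = 0.625439 ≈ 0.6254.
seq1–seq3: 10/33 sites differ → p ≈ 0.30303, d = −0.75 ln(1 − 0.40404) = 0.388186 ≈ 0.3882.
seq2–seq3: 8/33 sites differ → p ≈ 0.242424, d = −0.75 ln(1 − 0.323232) = 0.292820 ≈ 0.2928.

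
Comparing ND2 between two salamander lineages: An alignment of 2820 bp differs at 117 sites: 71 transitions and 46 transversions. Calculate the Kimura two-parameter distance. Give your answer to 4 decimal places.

P = 71/2820 ≈ 0.025177 and Q = 46/2820 ≈ 0.016312.
Under the Kimura two-parameter model, d = −½ ln(1 − 2P − Q) − ¼ ln(1 − 2Q).
1 − 2P − Q = 0.933334, giving −½ ln(0.933334) = 0.034496.
1 − 2Q = 0.967376, giving −¼ ln(0.967376) = 0.008292.
d = 0.034496 + 0.008292 = 0.042788.

0.0428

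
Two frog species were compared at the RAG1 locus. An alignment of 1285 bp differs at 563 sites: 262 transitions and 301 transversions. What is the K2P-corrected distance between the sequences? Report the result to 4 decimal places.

P = 262/1285 ≈ 0.203891 and Q = 301/1285 ≈ 0.234241.
Under the Kimura two-parameter model, d = −½ ln(1 − 2P − Q) − ¼ ln(1 − 2Q).
1 − 2P − Q = 0.357977, giving −½ ln(0.357977) = 0.513643.
1 − 2Q = 0.531518, giving −¼ ln(0.531518) = 0.158005.
d = 0.513643 + 0.158005 = 0.671648.

0.6716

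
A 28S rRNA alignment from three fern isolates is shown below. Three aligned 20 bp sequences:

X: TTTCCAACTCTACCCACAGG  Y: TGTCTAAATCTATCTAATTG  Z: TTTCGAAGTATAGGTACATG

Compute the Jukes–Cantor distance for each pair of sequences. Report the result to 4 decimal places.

d(X,Y) = 0.5716, d(X,Z) = 0.4715, d(Y,Z) = 0.5716

X–Y: 8/20 sites differ → p = 0.4, d = −0.75 ln(1 − 0.533333) = 0.571605 ≈ 0.5716.
X–Z: 7/20 sites differ → p = 0.35, d = −0.75 ln(1 − 0.466667) = 0.471457 ≈ 0.4715.
Y–Z: 8/20 sites differ → p = 0.4, d = −0.75 ln(1 − 0.533333) = 0.571605 ≈ 0.5716.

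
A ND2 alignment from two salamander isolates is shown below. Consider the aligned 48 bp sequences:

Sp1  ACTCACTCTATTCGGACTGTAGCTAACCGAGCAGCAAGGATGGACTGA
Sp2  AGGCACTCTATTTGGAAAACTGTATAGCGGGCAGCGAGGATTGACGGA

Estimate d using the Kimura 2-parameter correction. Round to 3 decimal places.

0.441

Of 48 sites, 6 differences are transitions and 10 are transversions, so P = 6/48 = 0.125 and Q = 10/48 ≈ 0.208333.
Under the Kimura two-parameter model, d = −½ ln(1 − 2P − Q) − ¼ ln(1 − 2Q).
1 − 2P − Q = 0.541667, giving −½ ln(0.541667) = 0.306552.
1 − 2Q = 0.583334, giving −¼ ln(0.583334) = 0.134749.
d = 0.306552 + 0.134749 = 0.441301.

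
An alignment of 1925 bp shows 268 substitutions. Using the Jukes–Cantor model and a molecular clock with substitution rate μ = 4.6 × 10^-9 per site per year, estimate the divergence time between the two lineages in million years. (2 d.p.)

p = 268/1925 ≈ 0.139221.
d = −(3/4) ln(1 − 4p/3) = −0.75 ln(1 − 0.185628) = −0.75 ln(0.814372)
  = −0.75 × (-0.205338) = 0.154004 substitutions/site.
Under a molecular clock d = 2μt, so t = d/(2μ) = 0.154004 / (2 × 4.6 × 10^-9) = 16.74 million years.

16.74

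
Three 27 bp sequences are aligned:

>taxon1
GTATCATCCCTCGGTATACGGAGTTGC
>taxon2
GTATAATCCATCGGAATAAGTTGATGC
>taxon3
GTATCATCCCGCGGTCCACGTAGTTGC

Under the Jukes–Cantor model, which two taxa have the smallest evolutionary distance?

taxon1 and taxon3

taxon1–taxon2: 7/27 differ, p = 0.259, d = 0.318.
taxon1–taxon3: 4/27 differ, p = 0.148, d = 0.165.
taxon2–taxon3: 9/27 differ, p = 0.333, d = 0.441.
The smallest distance is between taxon1 and taxon3.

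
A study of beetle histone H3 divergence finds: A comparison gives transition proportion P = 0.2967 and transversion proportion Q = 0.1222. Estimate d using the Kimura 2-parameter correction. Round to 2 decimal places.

0.70

Under the Kimura two-parameter model, d = −½ ln(1 − 2P − Q) − ¼ ln(1 − 2Q).
1 − 2P − Q = 0.2844, giving −½ ln(0.2844) = 0.628687.
1 − 2Q = 0.7556, giving −¼ ln(0.7556) = 0.070061.
d = 0.628687 + 0.070061 = 0.698748.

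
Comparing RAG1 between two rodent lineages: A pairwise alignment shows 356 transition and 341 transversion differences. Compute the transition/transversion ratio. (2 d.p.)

1.04

R = 356/341 = 1.043988… ≈ 1.04 (to 2 d.p.).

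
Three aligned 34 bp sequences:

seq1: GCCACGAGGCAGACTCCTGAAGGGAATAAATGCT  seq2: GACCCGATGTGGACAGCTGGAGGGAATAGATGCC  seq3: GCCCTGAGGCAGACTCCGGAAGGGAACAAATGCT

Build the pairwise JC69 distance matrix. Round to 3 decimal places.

d(seq1,seq2) = 0.373, d(seq1,seq3) = 0.128, d(seq2,seq3) = 0.477

seq1–seq2: 10/34 sites differ → p ≈ 0.294118, d = −0.75 ln(1 − 0.392157) = 0.373379 ≈ 0.373.
seq1–seq3: 4/34 sites differ → p ≈ 0.117647, d = −0.75 ln(1 − 0.156863) = 0.127969 ≈ 0.128.
seq2–seq3: 12/34 sites differ → p ≈ 0.352941, d = −0.75 ln(1 − 0.470588) = 0.476991 ≈ 0.477.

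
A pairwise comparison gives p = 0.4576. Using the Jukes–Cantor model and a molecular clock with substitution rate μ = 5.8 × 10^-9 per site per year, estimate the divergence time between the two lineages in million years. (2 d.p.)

60.90

d = −(3/4) ln(1 − 4p/3) = −0.75 ln(1 − 0.610133) = −0.75 ln(0.389867)
  = −0.75 × (-0.941950) = 0.706463 substitutions/site.
Under a molecular clock d = 2μt, so t = d/(2μ) = 0.706463 / (2 × 5.8 × 10^-9) = 60.90 million years.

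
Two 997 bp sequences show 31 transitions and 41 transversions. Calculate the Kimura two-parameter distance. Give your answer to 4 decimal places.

P = 31/997 ≈ 0.031093 and Q = 41/997 ≈ 0.041123.
Under the Kimura two-parameter model, d = −½ ln(1 − 2P − Q) − ¼ ln(1 − 2Q).
1 − 2P − Q = 0.896691, giving −½ ln(0.896691) = 0.054522.
1 − 2Q = 0.917754, giving −¼ ln(0.917754) = 0.021456.
d = 0.054522 + 0.021456 = 0.075978.

0.0760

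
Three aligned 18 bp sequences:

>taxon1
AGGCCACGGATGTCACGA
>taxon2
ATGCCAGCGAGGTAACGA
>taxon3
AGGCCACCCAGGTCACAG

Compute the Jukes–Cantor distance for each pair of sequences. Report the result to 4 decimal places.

d(taxon1,taxon2) = 0.3470, d(taxon1,taxon3) = 0.3470, d(taxon2,taxon3) = 0.4408

taxon1–taxon2: 5/18 sites differ → p ≈ 0.277778, d = −0.75 ln(1 − 0.370371) = 0.346968 ≈ 0.3470.
taxon1–taxon3: 5/18 sites differ → p ≈ 0.277778, d = −0.75 ln(1 − 0.370371) = 0.346968 ≈ 0.3470.
taxon2–taxon3: 6/18 sites differ → p ≈ 0.333333, d = −0.75 ln(1 − 0.444444) = 0.440839 ≈ 0.4408.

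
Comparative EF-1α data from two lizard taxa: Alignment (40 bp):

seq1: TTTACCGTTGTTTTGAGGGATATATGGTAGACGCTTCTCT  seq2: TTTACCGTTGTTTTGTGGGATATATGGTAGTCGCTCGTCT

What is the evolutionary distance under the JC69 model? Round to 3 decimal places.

The sequences differ at 4 of 40 sites (16, 31, 36, 37), so p = 4/40 = 0.1.
d = −(3/4) ln(1 − 4p/3) = −0.75 ln(1 − 0.133333) = −0.75 ln(0.866667)
  = −0.75 × (-0.143100) = 0.107325 substitutions/site.

0.107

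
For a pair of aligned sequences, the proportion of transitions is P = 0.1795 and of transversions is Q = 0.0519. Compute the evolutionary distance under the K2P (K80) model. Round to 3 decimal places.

0.292

Under the Kimura two-parameter model, d = −½ ln(1 − 2P − Q) − ¼ ln(1 − 2Q).
1 − 2P − Q = 0.5891, giving −½ ln(0.5891) = 0.264580.
1 − 2Q = 0.8962, giving −¼ ln(0.8962) = 0.027398.
d = 0.264580 + 0.027398 = 0.291978.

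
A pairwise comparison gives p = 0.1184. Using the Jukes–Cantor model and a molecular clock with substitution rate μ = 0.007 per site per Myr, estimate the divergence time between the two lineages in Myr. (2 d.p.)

9.20

d = −(3/4) ln(1 − 4p/3) = −0.75 ln(1 − 0.157867) = −0.75 ln(0.842133)
  = −0.75 × (-0.171817) = 0.128863 substitutions/site.
Under a molecular clock d = 2μt, so t = d/(2μ) = 0.128863 / (2 × 0.007) = 9.20 Myr.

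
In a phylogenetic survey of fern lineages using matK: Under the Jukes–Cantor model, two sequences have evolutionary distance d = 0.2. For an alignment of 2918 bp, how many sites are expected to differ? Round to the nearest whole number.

Invert JC69: p = (3/4)(1 − e^(−4d/3)) = 0.75 × (1 − e^(-0.266667)) = 0.75 × (1 − 0.765928) = 0.175554.
Expected differing sites = pL ≈ 0.175554 × 2918 = 512.266572 ≈ 512.

512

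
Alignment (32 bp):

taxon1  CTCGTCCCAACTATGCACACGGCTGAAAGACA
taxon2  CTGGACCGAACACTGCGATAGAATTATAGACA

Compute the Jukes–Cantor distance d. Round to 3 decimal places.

The sequences differ at 13 of 32 sites, so p = 13/32 = 0.40625.
d = −(3/4) ln(1 − 4p/3) = −0.75 ln(1 − 0.541667) = −0.75 ln(0.458333)
  = −0.75 × (-0.780159) = 0.585119 substitutions/site.

0.585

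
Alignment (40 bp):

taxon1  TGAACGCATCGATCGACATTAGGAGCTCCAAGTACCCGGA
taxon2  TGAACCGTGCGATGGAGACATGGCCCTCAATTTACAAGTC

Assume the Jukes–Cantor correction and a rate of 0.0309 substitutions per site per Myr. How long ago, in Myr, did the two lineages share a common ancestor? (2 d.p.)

11.12

The sequences differ at 18 of 40 sites, so p = 18/40 = 0.45.
d = −(3/4) ln(1 − 4p/3) = −0.75 ln(1 − 0.6) = −0.75 ln(0.4)
  = −0.75 × (-0.916291) = 0.687218 substitutions/site.
Under a molecular clock d = 2μt, so t = d/(2μ) = 0.687218 / (2 × 0.0309) = 11.12 Myr.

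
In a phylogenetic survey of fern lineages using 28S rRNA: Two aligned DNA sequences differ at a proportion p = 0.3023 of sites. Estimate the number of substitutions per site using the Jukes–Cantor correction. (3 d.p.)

d = −(3/4) ln(1 − 4p/3) = −0.75 ln(1 − 0.403067) = −0.75 ln(0.596933)
  = −0.75 × (-0.515950) = 0.386963 substitutions/site.

0.387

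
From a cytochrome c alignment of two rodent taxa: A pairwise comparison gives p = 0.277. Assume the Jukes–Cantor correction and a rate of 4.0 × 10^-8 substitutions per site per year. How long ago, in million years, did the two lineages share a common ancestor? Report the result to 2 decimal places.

d = −(3/4) ln(1 − 4p/3) = −0.75 ln(1 − 0.369333) = −0.75 ln(0.630667)
  = −0.75 × (-0.460977) = 0.345733 substitutions/site.
Under a molecular clock d = 2μt, so t = d/(2μ) = 0.345733 / (2 × 4.0 × 10^-8) = 4.32 million years.

4.32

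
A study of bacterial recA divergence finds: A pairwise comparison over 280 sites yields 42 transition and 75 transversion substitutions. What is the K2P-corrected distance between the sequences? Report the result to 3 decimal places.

P = 42/280 = 0.15 and Q = 75/280 ≈ 0.267857.
Under the Kimura two-parameter model, d = −½ ln(1 − 2P − Q) − ¼ ln(1 − 2Q).
1 − 2P − Q = 0.432143, giving −½ ln(0.432143) = 0.419499.
1 − 2Q = 0.464286, giving −¼ ln(0.464286) = 0.191814.
d = 0.419499 + 0.191814 = 0.611313.

0.611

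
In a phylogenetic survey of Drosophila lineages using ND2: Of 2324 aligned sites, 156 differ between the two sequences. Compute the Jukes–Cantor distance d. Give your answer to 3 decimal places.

0.070

p = 156/2324 ≈ 0.067126.
d = −(3/4) ln(1 − 4p/3) = −0.75 ln(1 − 0.089501) = −0.75 ln(0.910499)
  = −0.75 × (-0.093762) = 0.070322 substitutions/site.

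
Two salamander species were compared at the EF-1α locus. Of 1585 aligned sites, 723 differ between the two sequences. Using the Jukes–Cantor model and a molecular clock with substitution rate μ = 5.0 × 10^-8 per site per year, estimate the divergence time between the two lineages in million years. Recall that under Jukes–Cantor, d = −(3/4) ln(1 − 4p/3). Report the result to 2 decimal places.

p = 723/1585 ≈ 0.456151.
d = −(3/4) ln(1 − 4p/3) = −0.75 ln(1 − 0.608201) = −0.75 ln(0.391799)
  = −0.75 × (-0.937006) = 0.702755 substitutions/site.
Under a molecular clock d = 2μt, so t = d/(2μ) = 0.702755 / (2 × 5.0 × 10^-8) = 7.03 million years.

7.03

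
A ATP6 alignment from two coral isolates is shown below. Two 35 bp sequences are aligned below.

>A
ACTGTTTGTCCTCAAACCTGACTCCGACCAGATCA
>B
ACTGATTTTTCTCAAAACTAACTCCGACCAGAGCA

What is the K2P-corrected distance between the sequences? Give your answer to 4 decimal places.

0.1946

Of 35 sites, 2 differences are transitions and 4 are transversions, so P = 2/35 ≈ 0.057143 and Q = 4/35 ≈ 0.114286.
Under the Kimura two-parameter model, d = −½ ln(1 − 2P − Q) − ¼ ln(1 − 2Q).
1 − 2P − Q = 0.771428, giving −½ ln(0.771428) = 0.129756.
1 − 2Q = 0.771428, giving −¼ ln(0.771428) = 0.064878.
d = 0.129756 + 0.064878 = 0.194634.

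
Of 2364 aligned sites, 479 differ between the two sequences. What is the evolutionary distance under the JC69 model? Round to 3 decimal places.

0.236

p = 479/2364 ≈ 0.202623.
d = −(3/4) ln(1 − 4p/3) = −0.75 ln(1 − 0.270164) = −0.75 ln(0.729836)
  = −0.75 × (-0.314935) = 0.236201 substitutions/site.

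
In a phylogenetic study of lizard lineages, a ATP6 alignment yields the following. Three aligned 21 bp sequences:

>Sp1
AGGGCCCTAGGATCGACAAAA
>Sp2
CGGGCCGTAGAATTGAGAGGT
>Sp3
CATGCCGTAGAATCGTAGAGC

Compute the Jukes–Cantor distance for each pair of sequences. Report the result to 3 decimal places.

Sp1–Sp2: 8/21 sites differ → p ≈ 0.380952, d = −0.75 ln(1 − 0.507936) = 0.531860 ≈ 0.532.
Sp1–Sp3: 10/21 sites differ → p ≈ 0.47619, d = −0.75 ln(1 − 0.63492) = 0.755729 ≈ 0.756.
Sp2–Sp3: 8/21 sites differ → p ≈ 0.380952, d = −0.75 ln(1 − 0.507936) = 0.531860 ≈ 0.532.

d(Sp1,Sp2) = 0.532, d(Sp1,Sp3) = 0.756, d(Sp2,Sp3) = 0.532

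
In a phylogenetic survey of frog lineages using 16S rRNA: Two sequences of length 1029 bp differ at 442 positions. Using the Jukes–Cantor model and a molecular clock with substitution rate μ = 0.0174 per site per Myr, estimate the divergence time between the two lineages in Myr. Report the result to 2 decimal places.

p = 442/1029 ≈ 0.429543.
d = −(3/4) ln(1 − 4p/3) = −0.75 ln(1 − 0.572724) = −0.75 ln(0.427276)
  = −0.75 × (-0.850325) = 0.637744 substitutions/site.
Under a molecular clock d = 2μt, so t = d/(2μ) = 0.637744 / (2 × 0.0174) = 18.33 Myr.

18.33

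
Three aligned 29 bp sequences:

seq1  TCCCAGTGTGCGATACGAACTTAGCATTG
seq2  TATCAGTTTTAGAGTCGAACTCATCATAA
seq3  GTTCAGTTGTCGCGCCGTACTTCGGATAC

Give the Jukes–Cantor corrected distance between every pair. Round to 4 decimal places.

seq1–seq2: 11/29 sites differ → p ≈ 0.37931, d = −0.75 ln(1 − 0.505747) = 0.528531 ≈ 0.5285.
seq1–seq3: 14/29 sites differ → p ≈ 0.482759, d = −0.75 ln(1 − 0.643679) = 0.773942 ≈ 0.7739.
seq2–seq3: 12/29 sites differ → p ≈ 0.413793, d = −0.75 ln(1 − 0.551724) = 0.601760 ≈ 0.6018.

d(seq1,seq2) = 0.5285, d(seq1,seq3) = 0.7739, d(seq2,seq3) = 0.6018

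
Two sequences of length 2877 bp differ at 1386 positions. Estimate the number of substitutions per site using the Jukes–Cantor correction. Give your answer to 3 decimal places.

p = 1386/2877 ≈ 0.481752.
d = −(3/4) ln(1 − 4p/3) = −0.75 ln(1 − 0.642336) = −0.75 ln(0.357664)
  = −0.75 × (-1.028161) = 0.771121 substitutions/site.

0.771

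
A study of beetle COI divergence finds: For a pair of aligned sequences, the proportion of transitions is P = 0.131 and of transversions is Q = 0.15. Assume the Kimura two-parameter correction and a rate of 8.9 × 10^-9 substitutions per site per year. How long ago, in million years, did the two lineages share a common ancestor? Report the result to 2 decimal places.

Under the Kimura two-parameter model, d = −½ ln(1 − 2P − Q) − ¼ ln(1 − 2Q).
1 − 2P − Q = 0.588, giving −½ ln(0.588) = 0.265514.
1 − 2Q = 0.7, giving −¼ ln(0.7) = 0.089169.
d = 0.265514 + 0.089169 = 0.354683.
Under a molecular clock d = 2μt, so t = d/(2μ) = 0.354683 / (2 × 8.9 × 10^-9) = 19.93 million years.

19.93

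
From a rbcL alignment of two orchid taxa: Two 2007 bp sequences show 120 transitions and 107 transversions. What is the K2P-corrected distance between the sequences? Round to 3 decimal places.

0.123

P = 120/2007 ≈ 0.059791 and Q = 107/2007 ≈ 0.053313.
Under the Kimura two-parameter model, d = −½ ln(1 − 2P − Q) − ¼ ln(1 − 2Q).
1 − 2P − Q = 0.827105, giving −½ ln(0.827105) = 0.094912.
1 − 2Q = 0.893374, giving −¼ ln(0.893374) = 0.028187.
d = 0.094912 + 0.028187 = 0.123099.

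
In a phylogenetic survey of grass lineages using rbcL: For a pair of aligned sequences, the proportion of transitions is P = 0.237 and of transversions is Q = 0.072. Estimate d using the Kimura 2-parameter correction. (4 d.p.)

0.4337

Under the Kimura two-parameter model, d = −½ ln(1 − 2P − Q) − ¼ ln(1 − 2Q).
1 − 2P − Q = 0.454, giving −½ ln(0.454) = 0.394829.
1 − 2Q = 0.856, giving −¼ ln(0.856) = 0.038871.
d = 0.394829 + 0.038871 = 0.433700.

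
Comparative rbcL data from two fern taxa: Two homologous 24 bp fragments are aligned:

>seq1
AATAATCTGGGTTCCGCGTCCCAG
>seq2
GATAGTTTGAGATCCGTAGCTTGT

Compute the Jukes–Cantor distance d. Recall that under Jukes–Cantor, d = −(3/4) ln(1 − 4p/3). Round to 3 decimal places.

The sequences differ at 12 of 24 sites, so p = 12/24 = 0.5.
d = −(3/4) ln(1 − 4p/3) = −0.75 ln(1 − 0.666667) = −0.75 ln(0.333333)
  = −0.75 × (-1.098613) = 0.823960 substitutions/site.

0.824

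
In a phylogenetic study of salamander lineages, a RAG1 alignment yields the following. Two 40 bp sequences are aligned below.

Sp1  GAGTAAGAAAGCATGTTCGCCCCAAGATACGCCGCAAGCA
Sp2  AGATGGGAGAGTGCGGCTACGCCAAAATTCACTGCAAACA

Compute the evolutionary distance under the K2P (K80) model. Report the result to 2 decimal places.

1.08

Of 40 sites, 16 differences are transitions and 3 are transversions, so P = 16/40 = 0.4 and Q = 3/40 = 0.075.
Under the Kimura two-parameter model, d = −½ ln(1 − 2P − Q) − ¼ ln(1 − 2Q).
1 − 2P − Q = 0.125, giving −½ ln(0.125) = 1.039721.
1 − 2Q = 0.85, giving −¼ ln(0.85) = 0.040630.
d = 1.039721 + 0.040630 = 1.080351.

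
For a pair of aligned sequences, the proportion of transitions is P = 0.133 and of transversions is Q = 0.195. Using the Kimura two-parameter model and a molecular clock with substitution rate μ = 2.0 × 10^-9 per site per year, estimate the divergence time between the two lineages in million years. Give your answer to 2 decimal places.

Under the Kimura two-parameter model, d = −½ ln(1 − 2P − Q) − ¼ ln(1 − 2Q).
1 − 2P − Q = 0.539, giving −½ ln(0.539) = 0.309020.
1 − 2Q = 0.61, giving −¼ ln(0.61) = 0.123574.
d = 0.309020 + 0.123574 = 0.432594.
Under a molecular clock d = 2μt, so t = d/(2μ) = 0.432594 / (2 × 2.0 × 10^-9) = 108.15 million years.

108.15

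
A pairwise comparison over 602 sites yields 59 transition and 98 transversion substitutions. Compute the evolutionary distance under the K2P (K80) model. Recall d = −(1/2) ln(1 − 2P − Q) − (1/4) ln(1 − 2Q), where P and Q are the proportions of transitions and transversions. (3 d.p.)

P = 59/602 ≈ 0.098007 and Q = 98/602 ≈ 0.162791.
Under the Kimura two-parameter model, d = −½ ln(1 − 2P − Q) − ¼ ln(1 − 2Q).
1 − 2P − Q = 0.641195, giving −½ ln(0.641195) = 0.222211.
1 − 2Q = 0.674418, giving −¼ ln(0.674418) = 0.098476.
d = 0.222211 + 0.098476 = 0.320687.

0.321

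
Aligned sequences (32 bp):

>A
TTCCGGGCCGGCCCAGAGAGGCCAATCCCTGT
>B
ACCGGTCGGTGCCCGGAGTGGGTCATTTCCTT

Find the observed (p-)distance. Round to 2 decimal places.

The sequences differ at 17 of 32 positions.
p = 17/32 = 0.53125 ≈ 0.53 (to 2 d.p.).

0.53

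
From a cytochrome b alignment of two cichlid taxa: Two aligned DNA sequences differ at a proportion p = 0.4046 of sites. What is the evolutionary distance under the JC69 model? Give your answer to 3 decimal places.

d = −(3/4) ln(1 − 4p/3) = −0.75 ln(1 − 0.539467) = −0.75 ln(0.460533)
  = −0.75 × (-0.775371) = 0.581528 substitutions/site.

0.582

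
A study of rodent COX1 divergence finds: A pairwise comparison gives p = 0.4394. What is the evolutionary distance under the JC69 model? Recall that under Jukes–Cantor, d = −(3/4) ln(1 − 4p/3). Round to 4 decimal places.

0.6612

d = −(3/4) ln(1 − 4p/3) = −0.75 ln(1 − 0.585867) = −0.75 ln(0.414133)
  = −0.75 × (-0.881568) = 0.661176 substitutions/site.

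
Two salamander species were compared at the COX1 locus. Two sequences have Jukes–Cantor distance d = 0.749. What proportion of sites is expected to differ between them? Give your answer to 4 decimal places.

0.4737

p = (3/4)(1 − e^(−4d/3)) = 0.75 × (1 − e^(-0.998667)) = 0.75 × (1 − 0.368370) = 0.473723.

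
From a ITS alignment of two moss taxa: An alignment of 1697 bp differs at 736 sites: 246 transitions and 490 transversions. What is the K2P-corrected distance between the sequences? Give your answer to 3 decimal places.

P = 246/1697 ≈ 0.144962 and Q = 490/1697 ≈ 0.288745.
Under the Kimura two-parameter model, d = −½ ln(1 − 2P − Q) − ¼ ln(1 − 2Q).
1 − 2P − Q = 0.421331, giving −½ ln(0.421331) = 0.432168.
1 − 2Q = 0.42251, giving −¼ ln(0.42251) = 0.215386.
d = 0.432168 + 0.215386 = 0.647554.

0.648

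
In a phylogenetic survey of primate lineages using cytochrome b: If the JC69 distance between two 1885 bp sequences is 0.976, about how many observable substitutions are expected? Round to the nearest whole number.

1029

Invert JC69: p = (3/4)(1 − e^(−4d/3)) = 0.75 × (1 − e^(-1.301333)) = 0.75 × (1 − 0.272169) = 0.545873.
Expected differing sites = pL ≈ 0.545873 × 1885 = 1028.970605 ≈ 1029.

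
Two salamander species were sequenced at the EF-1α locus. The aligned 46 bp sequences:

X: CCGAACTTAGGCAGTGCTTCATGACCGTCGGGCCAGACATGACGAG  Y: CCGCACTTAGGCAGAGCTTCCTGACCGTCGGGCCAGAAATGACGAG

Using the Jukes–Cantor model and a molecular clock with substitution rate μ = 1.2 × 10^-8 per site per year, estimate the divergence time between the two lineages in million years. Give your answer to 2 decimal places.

The sequences differ at 4 of 46 sites (4, 15, 21, 38), so p = 4/46 ≈ 0.086957.
d = −(3/4) ln(1 − 4p/3) = −0.75 ln(1 − 0.115943) = −0.75 ln(0.884057)
  = −0.75 × (-0.123234) = 0.092426 substitutions/site.
Under a molecular clock d = 2μt, so t = d/(2μ) = 0.092426 / (2 × 1.2 × 10^-8) = 3.85 million years.

3.85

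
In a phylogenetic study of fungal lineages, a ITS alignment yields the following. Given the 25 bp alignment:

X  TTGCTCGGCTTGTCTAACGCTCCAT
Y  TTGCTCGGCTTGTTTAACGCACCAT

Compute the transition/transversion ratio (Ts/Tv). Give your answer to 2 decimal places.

Transitions are A↔G and C↔T; transversions are all other mismatches.
Transitions: 1. Transversions: 1.
R = 1/1 = 1.00.

1.00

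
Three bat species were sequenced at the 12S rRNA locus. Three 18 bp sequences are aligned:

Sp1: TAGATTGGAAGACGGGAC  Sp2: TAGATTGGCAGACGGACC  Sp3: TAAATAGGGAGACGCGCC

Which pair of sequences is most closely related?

Sp1–Sp2: 3/18 differ, p = 0.167, d = 0.188.
Sp1–Sp3: 5/18 differ, p = 0.278, d = 0.347.
Sp2–Sp3: 5/18 differ, p = 0.278, d = 0.347.
The smallest distance is between Sp1 and Sp2.

Sp1 and Sp2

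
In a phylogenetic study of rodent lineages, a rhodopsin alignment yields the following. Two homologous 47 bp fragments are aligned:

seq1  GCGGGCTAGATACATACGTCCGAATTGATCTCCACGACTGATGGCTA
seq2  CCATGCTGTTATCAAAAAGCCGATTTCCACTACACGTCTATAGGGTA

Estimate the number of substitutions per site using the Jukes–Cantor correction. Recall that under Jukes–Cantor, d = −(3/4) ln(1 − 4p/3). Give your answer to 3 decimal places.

0.734

The sequences differ at 22 of 47 sites, so p = 22/47 ≈ 0.468085.
d = −(3/4) ln(1 − 4p/3) = −0.75 ln(1 − 0.624113) = −0.75 ln(0.375887)
  = −0.75 × (-0.978467) = 0.733850 substitutions/site.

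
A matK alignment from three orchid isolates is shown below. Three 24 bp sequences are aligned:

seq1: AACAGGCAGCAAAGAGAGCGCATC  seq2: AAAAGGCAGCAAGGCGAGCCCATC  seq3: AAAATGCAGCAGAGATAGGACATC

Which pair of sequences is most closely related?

seq1–seq2: 4/24 differ, p = 0.167, d = 0.188.
seq1–seq3: 6/24 differ, p = 0.250, d = 0.304.
seq2–seq3: 7/24 differ, p = 0.292, d = 0.369.
The smallest distance is between seq1 and seq2.

seq1 and seq2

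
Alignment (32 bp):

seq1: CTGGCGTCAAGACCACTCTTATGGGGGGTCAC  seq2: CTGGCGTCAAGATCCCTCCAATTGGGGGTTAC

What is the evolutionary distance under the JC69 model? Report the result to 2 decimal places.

0.22

The sequences differ at 6 of 32 sites (13, 15, 19, 20, 23, 30), so p = 6/32 = 0.1875.
d = −(3/4) ln(1 − 4p/3) = −0.75 ln(1 − 0.25) = −0.75 ln(0.75)
  = −0.75 × (-0.287682) = 0.215762 substitutions/site.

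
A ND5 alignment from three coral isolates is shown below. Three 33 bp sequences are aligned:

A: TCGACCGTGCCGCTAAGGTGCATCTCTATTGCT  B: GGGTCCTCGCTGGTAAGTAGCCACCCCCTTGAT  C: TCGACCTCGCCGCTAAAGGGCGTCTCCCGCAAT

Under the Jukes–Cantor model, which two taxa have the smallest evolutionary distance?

A and C

A–B: 15/33 differ, p = 0.455, d = 0.699.
A–C: 11/33 differ, p = 0.333, d = 0.441.
B–C: 14/33 differ, p = 0.424, d = 0.625.
The smallest distance is between A and C.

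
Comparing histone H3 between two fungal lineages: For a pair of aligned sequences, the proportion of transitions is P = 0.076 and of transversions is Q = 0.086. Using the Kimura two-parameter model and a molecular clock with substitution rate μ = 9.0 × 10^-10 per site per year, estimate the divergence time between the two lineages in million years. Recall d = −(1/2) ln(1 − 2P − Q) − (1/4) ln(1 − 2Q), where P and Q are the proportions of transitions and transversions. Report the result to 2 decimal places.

Under the Kimura two-parameter model, d = −½ ln(1 − 2P − Q) − ¼ ln(1 − 2Q).
1 − 2P − Q = 0.762, giving −½ ln(0.762) = 0.135904.
1 − 2Q = 0.828, giving −¼ ln(0.828) = 0.047186.
d = 0.135904 + 0.047186 = 0.183090.
Under a molecular clock d = 2μt, so t = d/(2μ) = 0.183090 / (2 × 9.0 × 10^-10) = 101.72 million years.

101.72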